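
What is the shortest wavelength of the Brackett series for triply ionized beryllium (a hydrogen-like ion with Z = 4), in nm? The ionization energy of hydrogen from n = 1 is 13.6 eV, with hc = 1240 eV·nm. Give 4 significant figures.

91.18 nm

The Brackett series has lower level n_f = 4; the series limit corresponds to n_i → ∞.
ΔE_max = 13.6 × 16 / 4² = 13.60 eV.
λ_min = 1240 / 13.60 = 91.18 nm.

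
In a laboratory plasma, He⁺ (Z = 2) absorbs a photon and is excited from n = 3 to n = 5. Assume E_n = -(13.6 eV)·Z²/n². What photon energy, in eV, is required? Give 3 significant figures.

The Bohr energies scale as Z², so for Z = 2: E_n = −54.40/n² eV.
E_5 = −54.40/25 = −2.176 eV and E_3 = −54.40/9 = −6.044 eV.
The photon energy is |E_5 − E_3| = 3.87 eV.

3.87 eV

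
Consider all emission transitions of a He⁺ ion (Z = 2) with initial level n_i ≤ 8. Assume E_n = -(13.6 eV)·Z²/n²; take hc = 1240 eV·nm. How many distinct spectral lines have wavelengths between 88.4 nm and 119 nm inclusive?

Enumerate all n_i → n_f pairs with 1 ≤ n_f < n_i ≤ 8 and compute λ = 1240 / [13.6·4·(1/n_f² − 1/n_i²)].
Lines falling in [88.4, 119] nm: 8→2 (97.25 nm), 7→2 (99.28 nm), 6→2 (102.6 nm), 5→2 (108.5 nm).

4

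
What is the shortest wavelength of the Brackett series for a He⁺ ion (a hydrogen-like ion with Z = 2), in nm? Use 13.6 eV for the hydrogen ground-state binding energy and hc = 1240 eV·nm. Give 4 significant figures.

The Brackett series has lower level n_f = 4; the series limit corresponds to n_i → ∞.
ΔE_max = 13.6 × 4 / 4² = 3.400 eV.
λ_min = 1240 / 3.400 = 364.7 nm.

364.7 nm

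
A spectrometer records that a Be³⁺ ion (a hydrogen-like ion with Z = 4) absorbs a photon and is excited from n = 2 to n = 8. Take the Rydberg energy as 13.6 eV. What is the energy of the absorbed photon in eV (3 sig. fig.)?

51.0 eV

The Bohr energies scale as Z², so for Z = 4: E_n = −217.6/n² eV.
E_8 = −217.6/64 = −3.400 eV and E_2 = −217.6/4 = −54.40 eV.
The photon energy is |E_8 − E_2| = 51.0 eV.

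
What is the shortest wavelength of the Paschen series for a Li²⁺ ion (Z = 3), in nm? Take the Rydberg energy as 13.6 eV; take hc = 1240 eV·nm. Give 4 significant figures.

The Paschen series has lower level n_f = 3; the series limit corresponds to n_i → ∞.
ΔE_max = 13.6 × 9 / 3² = 13.60 eV.
λ_min = 1240 / 13.60 = 91.18 nm.

91.18 nm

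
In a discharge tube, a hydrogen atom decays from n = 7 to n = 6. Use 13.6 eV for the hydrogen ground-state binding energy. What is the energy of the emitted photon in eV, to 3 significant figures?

E_7 = −13.60/49 = −0.2776 eV and E_6 = −13.60/36 = −0.3778 eV.
The photon energy is |E_7 − E_6| = 0.100 eV.

0.100 eV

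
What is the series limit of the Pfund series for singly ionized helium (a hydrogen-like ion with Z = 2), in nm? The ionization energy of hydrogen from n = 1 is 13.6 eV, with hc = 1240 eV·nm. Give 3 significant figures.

The Pfund series has lower level n_f = 5; the series limit corresponds to n_i → ∞.
ΔE_max = 13.6 × 4 / 5² = 2.176 eV.
λ_min = 1240 / 2.176 = 570 nm.

570 nm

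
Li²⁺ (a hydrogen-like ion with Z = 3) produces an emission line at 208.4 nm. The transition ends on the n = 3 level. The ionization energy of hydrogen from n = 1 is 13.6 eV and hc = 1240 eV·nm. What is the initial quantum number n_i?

n_i = 4

The photon energy is ΔE = hc/λ = 1240 / 208.4 = 5.950 eV.
With Z = 3, ΔE = 122.4 × (1/n_f² − 1/n_i²), so 1/n_f² − 1/n_i² = 0.04861.
With n_f = 3: 1/n_i² = 1/9 − 0.04861 = 0.06250, so n_i ≈ 4.00.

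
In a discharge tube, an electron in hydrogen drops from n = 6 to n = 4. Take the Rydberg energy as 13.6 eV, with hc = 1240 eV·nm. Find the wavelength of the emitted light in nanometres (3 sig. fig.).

ΔE = 13.60 × (1/4² − 1/6²) = 13.60 × 0.03472 = 0.4722 eV.
λ = hc/ΔE = 1240 / 0.4722 = 2630 nm.
This line belongs to the Brackett series.

2630 nm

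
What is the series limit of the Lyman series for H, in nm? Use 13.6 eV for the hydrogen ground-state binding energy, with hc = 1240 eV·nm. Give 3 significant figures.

91.2 nm

The Lyman series has lower level n_f = 1; the series limit corresponds to n_i → ∞.
ΔE_max = 13.6 × 1 / 1² = 13.60 eV.
λ_min = 1240 / 13.60 = 91.2 nm.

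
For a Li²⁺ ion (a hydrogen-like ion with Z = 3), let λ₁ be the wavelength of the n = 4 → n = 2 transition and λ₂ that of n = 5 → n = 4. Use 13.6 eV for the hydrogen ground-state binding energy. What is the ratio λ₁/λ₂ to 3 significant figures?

0.120

λ ∝ 1/ΔE ∝ 1/(1/n_f² − 1/n_i²), and the Z² and hc factors cancel in the ratio.
λ₁/λ₂ = (1/4² − 1/5²)/(1/2² − 1/4²) = 0.02250/0.1875 = 0.120.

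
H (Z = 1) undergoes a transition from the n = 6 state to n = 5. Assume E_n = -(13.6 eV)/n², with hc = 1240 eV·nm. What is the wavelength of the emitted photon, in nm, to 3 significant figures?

ΔE = 13.60 × (1/5² − 1/6²) = 13.60 × 0.01222 = 0.1662 eV.
λ = hc/ΔE = 1240 / 0.1662 = 7460 nm.

7460 nm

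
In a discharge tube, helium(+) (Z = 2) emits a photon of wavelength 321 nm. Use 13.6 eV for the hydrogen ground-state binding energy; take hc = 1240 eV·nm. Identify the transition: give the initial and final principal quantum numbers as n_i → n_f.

The photon energy is ΔE = hc/λ = 1240 / 321 = 3.863 eV.
With Z = 2, ΔE = 54.40 × (1/n_f² − 1/n_i²), so 1/n_f² − 1/n_i² = 0.07101.
Trying n_f = 3 gives 1/n_i² = 0.04010, i.e. n_i ≈ 5; this pair matches.

n_i = 5, n_f = 3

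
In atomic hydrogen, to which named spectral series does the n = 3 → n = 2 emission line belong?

Balmer

The series is set by the lower level: n_f = 2 is the Balmer series.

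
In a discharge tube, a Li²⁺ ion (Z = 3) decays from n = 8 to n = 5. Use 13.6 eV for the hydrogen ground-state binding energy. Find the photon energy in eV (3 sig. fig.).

The Bohr energies scale as Z², so for Z = 3: E_n = −122.4/n² eV.
E_8 = −122.4/64 = −1.913 eV and E_5 = −122.4/25 = −4.896 eV.
The photon energy is |E_8 − E_5| = 2.98 eV.

2.98 eV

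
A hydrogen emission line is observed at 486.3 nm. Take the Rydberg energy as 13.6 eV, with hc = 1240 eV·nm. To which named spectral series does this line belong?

Balmer

ΔE = 1240/486.3 = 2.550 eV.
This matches 13.6 × (1/2² − 1/4²), so n_f = 2: the Balmer series.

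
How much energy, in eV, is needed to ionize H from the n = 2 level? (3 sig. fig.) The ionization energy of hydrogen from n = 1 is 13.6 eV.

E_2 = −13.60/4 = −3.40 eV, so ionization (to E = 0) requires 3.40 eV.

3.40 eV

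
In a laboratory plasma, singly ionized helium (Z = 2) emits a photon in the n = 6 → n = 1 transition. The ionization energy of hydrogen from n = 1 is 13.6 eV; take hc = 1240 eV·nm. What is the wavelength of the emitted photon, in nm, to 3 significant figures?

23.4 nm

For Z = 2 the level energies scale as Z², so the effective Rydberg energy is 13.6 × 4 = 54.40 eV.
ΔE = 54.40 × (1/1² − 1/6²) = 54.40 × 0.9722 = 52.89 eV.
λ = hc/ΔE = 1240 / 52.89 = 23.4 nm.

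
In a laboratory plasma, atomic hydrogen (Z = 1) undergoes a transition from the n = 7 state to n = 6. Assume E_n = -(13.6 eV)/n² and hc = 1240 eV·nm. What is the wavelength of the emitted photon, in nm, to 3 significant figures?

12400 nm

ΔE = 13.60 × (1/6² − 1/7²) = 13.60 × 0.007370 = 0.1002 eV.
λ = hc/ΔE = 1240 / 0.1002 = 12400 nm.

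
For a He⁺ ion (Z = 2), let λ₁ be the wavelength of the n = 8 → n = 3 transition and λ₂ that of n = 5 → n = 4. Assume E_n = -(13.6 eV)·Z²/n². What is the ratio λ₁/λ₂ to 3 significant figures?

λ ∝ 1/ΔE ∝ 1/(1/n_f² − 1/n_i²), and the Z² and hc factors cancel in the ratio.
λ₁/λ₂ = (1/4² − 1/5²)/(1/3² − 1/8²) = 0.02250/0.09549 = 0.236.

0.236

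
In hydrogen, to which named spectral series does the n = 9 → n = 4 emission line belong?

The series is set by the lower level: n_f = 4 is the Brackett series.

Brackett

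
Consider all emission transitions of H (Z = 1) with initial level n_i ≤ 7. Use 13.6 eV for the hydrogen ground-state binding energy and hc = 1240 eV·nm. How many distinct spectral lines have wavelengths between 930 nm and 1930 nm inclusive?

Enumerate all n_i → n_f pairs with 1 ≤ n_f < n_i ≤ 7 and compute λ = 1240 / [13.6·1·(1/n_f² − 1/n_i²)].
Lines falling in [930, 1930] nm: 7→3 (1005 nm), 6→3 (1094 nm), 5→3 (1282 nm), 4→3 (1876 nm).

4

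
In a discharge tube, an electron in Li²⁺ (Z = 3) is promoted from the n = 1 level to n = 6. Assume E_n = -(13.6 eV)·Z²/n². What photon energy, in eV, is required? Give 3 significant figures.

The Bohr energies scale as Z², so for Z = 3: E_n = −122.4/n² eV.
E_6 = −122.4/36 = −3.400 eV and E_1 = −122.4/1 = −122.4 eV.
The photon energy is |E_6 − E_1| = 119 eV.

119 eV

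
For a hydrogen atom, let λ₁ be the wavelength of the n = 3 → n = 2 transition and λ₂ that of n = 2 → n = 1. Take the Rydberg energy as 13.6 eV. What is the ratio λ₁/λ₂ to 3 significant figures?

λ ∝ 1/ΔE ∝ 1/(1/n_f² − 1/n_i²), and the Z² and hc factors cancel in the ratio.
λ₁/λ₂ = (1/1² − 1/2²)/(1/2² − 1/3²) = 0.7500/0.1389 = 5.40.

5.40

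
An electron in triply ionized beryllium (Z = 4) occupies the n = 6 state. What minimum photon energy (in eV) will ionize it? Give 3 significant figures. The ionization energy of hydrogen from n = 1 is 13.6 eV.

E_n = −13.6 Z²/n² = −217.6/n² eV for Z = 4.
E_6 = −217.6/36 = −6.04 eV, so ionization (to E = 0) requires 6.04 eV.

6.04 eV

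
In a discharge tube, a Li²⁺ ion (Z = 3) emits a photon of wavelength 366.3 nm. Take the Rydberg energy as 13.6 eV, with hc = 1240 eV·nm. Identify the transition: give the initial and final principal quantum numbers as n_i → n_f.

The photon energy is ΔE = hc/λ = 1240 / 366.3 = 3.385 eV.
With Z = 3, ΔE = 122.4 × (1/n_f² − 1/n_i²), so 1/n_f² − 1/n_i² = 0.02766.
Trying n_f = 5 gives 1/n_i² = 0.01234, i.e. n_i ≈ 9; this pair matches.

n_i = 9, n_f = 5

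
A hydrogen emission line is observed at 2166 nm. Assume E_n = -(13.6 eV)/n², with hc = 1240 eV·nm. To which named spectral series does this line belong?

Brackett

ΔE = 1240/2166 = 0.5725 eV.
This matches 13.6 × (1/4² − 1/7²), so n_f = 4: the Brackett series.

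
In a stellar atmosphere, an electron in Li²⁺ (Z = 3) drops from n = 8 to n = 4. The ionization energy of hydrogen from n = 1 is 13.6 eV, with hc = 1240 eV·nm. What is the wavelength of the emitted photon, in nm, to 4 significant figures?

For Z = 3 the level energies scale as Z², so the effective Rydberg energy is 13.6 × 9 = 122.4 eV.
ΔE = 122.4 × (1/4² − 1/8²) = 122.4 × 0.04688 = 5.738 eV.
λ = hc/ΔE = 1240 / 5.738 = 216.1 nm.

216.1 nm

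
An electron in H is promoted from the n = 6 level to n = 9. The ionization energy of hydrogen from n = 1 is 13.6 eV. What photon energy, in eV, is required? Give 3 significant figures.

0.210 eV

E_9 = −13.60/81 = −0.1679 eV and E_6 = −13.60/36 = −0.3778 eV.
The photon energy is |E_9 − E_6| = 0.210 eV.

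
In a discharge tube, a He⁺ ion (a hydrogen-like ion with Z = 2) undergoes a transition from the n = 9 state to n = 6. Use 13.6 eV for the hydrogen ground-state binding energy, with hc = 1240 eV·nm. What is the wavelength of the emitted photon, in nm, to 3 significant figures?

For Z = 2 the level energies scale as Z², so the effective Rydberg energy is 13.6 × 4 = 54.40 eV.
ΔE = 54.40 × (1/6² − 1/9²) = 54.40 × 0.01543 = 0.8395 eV.
λ = hc/ΔE = 1240 / 0.8395 = 1480 nm.

1480 nm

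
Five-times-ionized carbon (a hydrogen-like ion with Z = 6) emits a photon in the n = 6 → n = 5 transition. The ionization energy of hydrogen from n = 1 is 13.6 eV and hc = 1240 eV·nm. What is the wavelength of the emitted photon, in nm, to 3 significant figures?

207 nm

For Z = 6 the level energies scale as Z², so the effective Rydberg energy is 13.6 × 36 = 489.6 eV.
ΔE = 489.6 × (1/5² − 1/6²) = 489.6 × 0.01222 = 5.984 eV.
λ = hc/ΔE = 1240 / 5.984 = 207 nm.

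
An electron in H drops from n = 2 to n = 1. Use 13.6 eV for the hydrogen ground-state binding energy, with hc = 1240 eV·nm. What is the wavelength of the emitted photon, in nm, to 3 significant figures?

ΔE = 13.60 × (1/1² − 1/2²) = 13.60 × 0.7500 = 10.20 eV.
λ = hc/ΔE = 1240 / 10.20 = 122 nm.
This line belongs to the Lyman series.

122 nm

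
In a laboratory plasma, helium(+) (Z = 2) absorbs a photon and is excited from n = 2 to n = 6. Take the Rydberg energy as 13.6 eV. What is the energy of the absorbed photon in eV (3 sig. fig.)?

The Bohr energies scale as Z², so for Z = 2: E_n = −54.40/n² eV.
E_6 = −54.40/36 = −1.511 eV and E_2 = −54.40/4 = −13.60 eV.
The photon energy is |E_6 − E_2| = 12.1 eV.

12.1 eV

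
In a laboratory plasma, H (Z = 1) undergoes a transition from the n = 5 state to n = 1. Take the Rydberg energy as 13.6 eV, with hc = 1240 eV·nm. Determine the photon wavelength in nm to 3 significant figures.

95.0 nm

ΔE = 13.60 × (1/1² − 1/5²) = 13.60 × 0.9600 = 13.06 eV.
λ = hc/ΔE = 1240 / 13.06 = 95.0 nm.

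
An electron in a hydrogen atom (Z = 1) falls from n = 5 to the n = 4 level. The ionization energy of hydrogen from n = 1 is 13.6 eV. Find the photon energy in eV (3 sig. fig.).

E_5 = −13.60/25 = −0.5440 eV and E_4 = −13.60/16 = −0.8500 eV.
The photon energy is |E_5 − E_4| = 0.306 eV.

0.306 eV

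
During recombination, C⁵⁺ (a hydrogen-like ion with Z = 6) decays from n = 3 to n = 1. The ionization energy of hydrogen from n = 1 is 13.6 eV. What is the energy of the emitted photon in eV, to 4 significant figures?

435.2 eV

The Bohr energies scale as Z², so for Z = 6: E_n = −489.6/n² eV.
E_3 = −489.6/9 = −54.40 eV and E_1 = −489.6/1 = −489.6 eV.
The photon energy is |E_3 − E_1| = 435.2 eV.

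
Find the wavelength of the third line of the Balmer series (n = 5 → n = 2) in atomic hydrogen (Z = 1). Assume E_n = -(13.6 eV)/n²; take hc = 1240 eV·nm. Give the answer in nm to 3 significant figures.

434 nm

The Balmer series terminates on n_f = 2; the third line has n_i = 2+3 = 5.
ΔE = 13.60 × (1/2² − 1/5²) = 2.856 eV.
λ = 1240 / 2.856 = 434 nm.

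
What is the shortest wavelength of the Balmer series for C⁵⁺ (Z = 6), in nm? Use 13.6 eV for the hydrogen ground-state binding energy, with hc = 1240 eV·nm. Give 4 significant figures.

The Balmer series has lower level n_f = 2; the series limit corresponds to n_i → ∞.
ΔE_max = 13.6 × 36 / 2² = 122.4 eV.
λ_min = 1240 / 122.4 = 10.13 nm.

10.13 nm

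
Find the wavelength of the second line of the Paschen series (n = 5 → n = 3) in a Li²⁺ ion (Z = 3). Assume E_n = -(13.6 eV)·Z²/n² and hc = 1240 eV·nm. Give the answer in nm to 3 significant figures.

The Paschen series terminates on n_f = 3; the second line has n_i = 3+2 = 5.
ΔE = 122.4 × (1/3² − 1/5²) = 8.704 eV.
λ = 1240 / 8.704 = 142 nm.

142 nm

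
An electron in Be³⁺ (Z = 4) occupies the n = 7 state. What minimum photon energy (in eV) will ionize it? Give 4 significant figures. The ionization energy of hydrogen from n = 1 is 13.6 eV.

4.441 eV

E_n = −13.6 Z²/n² = −217.6/n² eV for Z = 4.
E_7 = −217.6/49 = −4.441 eV, so ionization (to E = 0) requires 4.441 eV.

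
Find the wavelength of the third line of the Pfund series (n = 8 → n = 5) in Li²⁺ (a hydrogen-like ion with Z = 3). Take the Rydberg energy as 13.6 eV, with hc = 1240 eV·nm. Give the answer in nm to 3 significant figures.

The Pfund series terminates on n_f = 5; the third line has n_i = 5+3 = 8.
ΔE = 122.4 × (1/5² − 1/8²) = 2.984 eV.
λ = 1240 / 2.984 = 416 nm.

416 nm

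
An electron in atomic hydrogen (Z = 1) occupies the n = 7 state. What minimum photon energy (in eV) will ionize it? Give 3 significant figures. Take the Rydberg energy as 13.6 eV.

0.278 eV

E_7 = −13.60/49 = −0.278 eV, so ionization (to E = 0) requires 0.278 eV.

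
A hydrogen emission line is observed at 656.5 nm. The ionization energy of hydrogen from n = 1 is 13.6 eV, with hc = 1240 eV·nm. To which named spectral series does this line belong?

ΔE = 1240/656.5 = 1.889 eV.
This matches 13.6 × (1/2² − 1/3²), so n_f = 2: the Balmer series.

Balmer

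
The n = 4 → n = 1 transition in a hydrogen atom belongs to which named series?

The series is set by the lower level: n_f = 1 is the Lyman series.

Lyman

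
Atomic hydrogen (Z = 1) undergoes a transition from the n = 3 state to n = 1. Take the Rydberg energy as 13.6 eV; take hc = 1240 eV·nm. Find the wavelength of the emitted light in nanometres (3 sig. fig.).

103 nm

ΔE = 13.60 × (1/1² − 1/3²) = 13.60 × 0.8889 = 12.09 eV.
λ = hc/ΔE = 1240 / 12.09 = 103 nm.
This line belongs to the Lyman series.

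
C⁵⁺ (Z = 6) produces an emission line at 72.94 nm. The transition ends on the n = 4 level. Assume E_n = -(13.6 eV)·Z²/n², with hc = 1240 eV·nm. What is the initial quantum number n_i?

n_i = 6

The photon energy is ΔE = hc/λ = 1240 / 72.94 = 17.00 eV.
With Z = 6, ΔE = 489.6 × (1/n_f² − 1/n_i²), so 1/n_f² − 1/n_i² = 0.03472.
With n_f = 4: 1/n_i² = 1/16 − 0.03472 = 0.02778, so n_i ≈ 6.00.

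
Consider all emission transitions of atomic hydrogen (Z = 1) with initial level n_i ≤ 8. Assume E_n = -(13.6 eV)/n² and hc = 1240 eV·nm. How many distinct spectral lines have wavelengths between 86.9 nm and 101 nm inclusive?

Enumerate all n_i → n_f pairs with 1 ≤ n_f < n_i ≤ 8 and compute λ = 1240 / [13.6·1·(1/n_f² − 1/n_i²)].
Lines falling in [86.9, 101] nm: 8→1 (92.62 nm), 7→1 (93.08 nm), 6→1 (93.78 nm), 5→1 (94.98 nm), 4→1 (97.25 nm).

5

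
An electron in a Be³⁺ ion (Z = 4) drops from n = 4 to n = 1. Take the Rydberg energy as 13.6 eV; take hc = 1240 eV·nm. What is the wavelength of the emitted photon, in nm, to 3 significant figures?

For Z = 4 the level energies scale as Z², so the effective Rydberg energy is 13.6 × 16 = 217.6 eV.
ΔE = 217.6 × (1/1² − 1/4²) = 217.6 × 0.9375 = 204.0 eV.
λ = hc/ΔE = 1240 / 204.0 = 6.08 nm.

6.08 nm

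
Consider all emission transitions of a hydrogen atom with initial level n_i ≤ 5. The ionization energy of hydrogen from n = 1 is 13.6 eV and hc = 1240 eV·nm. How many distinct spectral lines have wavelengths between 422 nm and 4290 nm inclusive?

6

Enumerate all n_i → n_f pairs with 1 ≤ n_f < n_i ≤ 5 and compute λ = 1240 / [13.6·1·(1/n_f² − 1/n_i²)].
Lines falling in [422, 4290] nm: 5→2 (434.2 nm), 4→2 (486.3 nm), 3→2 (656.5 nm), 5→3 (1282 nm), 4→3 (1876 nm), 5→4 (4052 nm).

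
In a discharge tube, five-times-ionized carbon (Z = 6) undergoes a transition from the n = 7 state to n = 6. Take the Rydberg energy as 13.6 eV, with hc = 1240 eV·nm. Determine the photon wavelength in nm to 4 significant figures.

For Z = 6 the level energies scale as Z², so the effective Rydberg energy is 13.6 × 36 = 489.6 eV.
ΔE = 489.6 × (1/6² − 1/7²) = 489.6 × 0.007370 = 3.608 eV.
λ = hc/ΔE = 1240 / 3.608 = 343.7 nm.

343.7 nm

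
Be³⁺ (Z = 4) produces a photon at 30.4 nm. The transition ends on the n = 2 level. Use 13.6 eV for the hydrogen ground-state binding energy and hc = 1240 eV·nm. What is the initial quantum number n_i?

The photon energy is ΔE = hc/λ = 1240 / 30.4 = 40.79 eV.
With Z = 4, ΔE = 217.6 × (1/n_f² − 1/n_i²), so 1/n_f² − 1/n_i² = 0.1875.
With n_f = 2: 1/n_i² = 1/4 − 0.1875 = 0.06255, so n_i ≈ 4.00.

n_i = 4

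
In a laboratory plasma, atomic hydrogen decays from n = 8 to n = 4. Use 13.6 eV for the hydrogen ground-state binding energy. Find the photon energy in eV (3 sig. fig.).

E_8 = −13.60/64 = −0.2125 eV and E_4 = −13.60/16 = −0.8500 eV.
The photon energy is |E_8 − E_4| = 0.638 eV.

0.638 eV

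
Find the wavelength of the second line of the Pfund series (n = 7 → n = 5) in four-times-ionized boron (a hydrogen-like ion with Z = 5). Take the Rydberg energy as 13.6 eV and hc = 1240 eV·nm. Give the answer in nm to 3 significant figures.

186 nm

The Pfund series terminates on n_f = 5; the second line has n_i = 5+2 = 7.
ΔE = 340.0 × (1/5² − 1/7²) = 6.661 eV.
λ = 1240 / 6.661 = 186 nm.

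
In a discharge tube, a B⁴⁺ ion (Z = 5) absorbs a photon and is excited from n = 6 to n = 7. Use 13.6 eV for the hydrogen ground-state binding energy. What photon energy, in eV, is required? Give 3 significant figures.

The Bohr energies scale as Z², so for Z = 5: E_n = −340.0/n² eV.
E_7 = −340.0/49 = −6.939 eV and E_6 = −340.0/36 = −9.444 eV.
The photon energy is |E_7 − E_6| = 2.51 eV.

2.51 eV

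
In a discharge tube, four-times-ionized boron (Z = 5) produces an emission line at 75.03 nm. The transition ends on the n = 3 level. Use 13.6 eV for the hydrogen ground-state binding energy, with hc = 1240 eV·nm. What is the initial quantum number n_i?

n_i = 4

The photon energy is ΔE = hc/λ = 1240 / 75.03 = 16.53 eV.
With Z = 5, ΔE = 340.0 × (1/n_f² − 1/n_i²), so 1/n_f² − 1/n_i² = 0.04861.
With n_f = 3: 1/n_i² = 1/9 − 0.04861 = 0.06250, so n_i ≈ 4.00.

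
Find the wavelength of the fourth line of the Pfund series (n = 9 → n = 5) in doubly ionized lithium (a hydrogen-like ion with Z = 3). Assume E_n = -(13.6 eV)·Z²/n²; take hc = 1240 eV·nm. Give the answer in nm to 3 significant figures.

The Pfund series terminates on n_f = 5; the fourth line has n_i = 5+4 = 9.
ΔE = 122.4 × (1/5² − 1/9²) = 3.385 eV.
λ = 1240 / 3.385 = 366 nm.

366 nm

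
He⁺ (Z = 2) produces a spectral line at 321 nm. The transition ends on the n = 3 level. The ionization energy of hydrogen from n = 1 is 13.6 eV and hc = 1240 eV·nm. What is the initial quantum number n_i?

n_i = 5

The photon energy is ΔE = hc/λ = 1240 / 321 = 3.863 eV.
With Z = 2, ΔE = 54.40 × (1/n_f² − 1/n_i²), so 1/n_f² − 1/n_i² = 0.07101.
With n_f = 3: 1/n_i² = 1/9 − 0.07101 = 0.04010, so n_i ≈ 4.99.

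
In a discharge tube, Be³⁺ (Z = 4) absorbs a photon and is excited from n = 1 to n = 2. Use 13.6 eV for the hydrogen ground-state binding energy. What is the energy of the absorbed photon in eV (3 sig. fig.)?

163 eV

The Bohr energies scale as Z², so for Z = 4: E_n = −217.6/n² eV.
E_2 = −217.6/4 = −54.40 eV and E_1 = −217.6/1 = −217.6 eV.
The photon energy is |E_2 − E_1| = 163 eV.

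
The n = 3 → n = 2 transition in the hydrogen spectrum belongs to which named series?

Balmer

The series is set by the lower level: n_f = 2 is the Balmer series.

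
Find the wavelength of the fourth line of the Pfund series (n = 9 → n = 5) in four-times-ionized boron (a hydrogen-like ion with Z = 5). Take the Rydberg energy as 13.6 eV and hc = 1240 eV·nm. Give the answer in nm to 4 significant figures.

The Pfund series terminates on n_f = 5; the fourth line has n_i = 5+4 = 9.
ΔE = 340.0 × (1/5² − 1/9²) = 9.402 eV.
λ = 1240 / 9.402 = 131.9 nm.

131.9 nm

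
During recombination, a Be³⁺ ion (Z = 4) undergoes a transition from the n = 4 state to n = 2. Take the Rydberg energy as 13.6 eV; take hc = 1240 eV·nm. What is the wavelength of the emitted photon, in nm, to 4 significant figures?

30.39 nm

For Z = 4 the level energies scale as Z², so the effective Rydberg energy is 13.6 × 16 = 217.6 eV.
ΔE = 217.6 × (1/2² − 1/4²) = 217.6 × 0.1875 = 40.80 eV.
λ = hc/ΔE = 1240 / 40.80 = 30.39 nm.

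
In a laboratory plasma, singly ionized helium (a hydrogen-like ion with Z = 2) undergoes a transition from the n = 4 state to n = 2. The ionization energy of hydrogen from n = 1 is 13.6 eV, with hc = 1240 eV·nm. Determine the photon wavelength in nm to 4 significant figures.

121.6 nm

For Z = 2 the level energies scale as Z², so the effective Rydberg energy is 13.6 × 4 = 54.40 eV.
ΔE = 54.40 × (1/2² − 1/4²) = 54.40 × 0.1875 = 10.20 eV.
λ = hc/ΔE = 1240 / 10.20 = 121.6 nm.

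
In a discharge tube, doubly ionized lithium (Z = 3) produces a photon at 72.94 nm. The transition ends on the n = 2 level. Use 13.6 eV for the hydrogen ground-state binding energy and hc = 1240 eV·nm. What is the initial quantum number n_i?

n_i = 3

The photon energy is ΔE = hc/λ = 1240 / 72.94 = 17.00 eV.
With Z = 3, ΔE = 122.4 × (1/n_f² − 1/n_i²), so 1/n_f² − 1/n_i² = 0.1389.
With n_f = 2: 1/n_i² = 1/4 − 0.1389 = 0.1111, so n_i ≈ 3.00.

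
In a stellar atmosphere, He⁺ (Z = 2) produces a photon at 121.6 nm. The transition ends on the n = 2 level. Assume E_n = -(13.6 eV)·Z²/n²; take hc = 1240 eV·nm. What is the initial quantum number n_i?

The photon energy is ΔE = hc/λ = 1240 / 121.6 = 10.20 eV.
With Z = 2, ΔE = 54.40 × (1/n_f² − 1/n_i²), so 1/n_f² − 1/n_i² = 0.1875.
With n_f = 2: 1/n_i² = 1/4 − 0.1875 = 0.06255, so n_i ≈ 4.00.

n_i = 4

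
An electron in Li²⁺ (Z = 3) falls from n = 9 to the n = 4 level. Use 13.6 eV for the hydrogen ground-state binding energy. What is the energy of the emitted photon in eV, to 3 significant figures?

The Bohr energies scale as Z², so for Z = 3: E_n = −122.4/n² eV.
E_9 = −122.4/81 = −1.511 eV and E_4 = −122.4/16 = −7.650 eV.
The photon energy is |E_9 − E_4| = 6.14 eV.

6.14 eV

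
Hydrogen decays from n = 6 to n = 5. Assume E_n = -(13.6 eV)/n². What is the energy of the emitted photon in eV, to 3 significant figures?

0.166 eV

E_6 = −13.60/36 = −0.3778 eV and E_5 = −13.60/25 = −0.5440 eV.
The photon energy is |E_6 − E_5| = 0.166 eV.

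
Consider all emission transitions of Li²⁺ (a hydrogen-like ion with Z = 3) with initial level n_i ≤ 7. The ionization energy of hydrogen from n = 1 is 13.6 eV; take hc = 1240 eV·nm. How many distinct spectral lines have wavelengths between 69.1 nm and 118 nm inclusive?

Enumerate all n_i → n_f pairs with 1 ≤ n_f < n_i ≤ 7 and compute λ = 1240 / [13.6·9·(1/n_f² − 1/n_i²)].
Lines falling in [69.1, 118] nm: 3→2 (72.94 nm), 7→3 (111.7 nm).

2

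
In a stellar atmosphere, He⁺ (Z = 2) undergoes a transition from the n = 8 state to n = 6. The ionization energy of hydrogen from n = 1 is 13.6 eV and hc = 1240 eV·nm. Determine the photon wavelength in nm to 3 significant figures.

1880 nm

For Z = 2 the level energies scale as Z², so the effective Rydberg energy is 13.6 × 4 = 54.40 eV.
ΔE = 54.40 × (1/6² − 1/8²) = 54.40 × 0.01215 = 0.6611 eV.
λ = hc/ΔE = 1240 / 0.6611 = 1880 nm.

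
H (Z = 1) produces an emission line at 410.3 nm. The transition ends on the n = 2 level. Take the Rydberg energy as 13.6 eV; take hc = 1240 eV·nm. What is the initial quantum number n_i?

n_i = 6

The photon energy is ΔE = hc/λ = 1240 / 410.3 = 3.022 eV.
With Z = 1, ΔE = 13.60 × (1/n_f² − 1/n_i²), so 1/n_f² − 1/n_i² = 0.2222.
With n_f = 2: 1/n_i² = 1/4 − 0.2222 = 0.02778, so n_i ≈ 6.00.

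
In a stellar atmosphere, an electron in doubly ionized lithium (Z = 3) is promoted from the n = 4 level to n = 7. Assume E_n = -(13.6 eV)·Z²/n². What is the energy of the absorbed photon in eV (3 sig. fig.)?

5.15 eV

The Bohr energies scale as Z², so for Z = 3: E_n = −122.4/n² eV.
E_7 = −122.4/49 = −2.498 eV and E_4 = −122.4/16 = −7.650 eV.
The photon energy is |E_7 − E_4| = 5.15 eV.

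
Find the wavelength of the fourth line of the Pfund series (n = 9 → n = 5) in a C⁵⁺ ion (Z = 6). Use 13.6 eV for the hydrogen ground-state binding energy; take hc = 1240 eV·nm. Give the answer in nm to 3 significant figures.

91.6 nm

The Pfund series terminates on n_f = 5; the fourth line has n_i = 5+4 = 9.
ΔE = 489.6 × (1/5² − 1/9²) = 13.54 eV.
λ = 1240 / 13.54 = 91.6 nm.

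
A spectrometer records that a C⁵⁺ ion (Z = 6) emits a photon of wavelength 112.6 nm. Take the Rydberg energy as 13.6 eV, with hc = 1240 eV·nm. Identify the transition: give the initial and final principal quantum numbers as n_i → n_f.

n_i = 5, n_f = 4

The photon energy is ΔE = hc/λ = 1240 / 112.6 = 11.01 eV.
With Z = 6, ΔE = 489.6 × (1/n_f² − 1/n_i²), so 1/n_f² − 1/n_i² = 0.02249.
Trying n_f = 4 gives 1/n_i² = 0.04001, i.e. n_i ≈ 5; this pair matches.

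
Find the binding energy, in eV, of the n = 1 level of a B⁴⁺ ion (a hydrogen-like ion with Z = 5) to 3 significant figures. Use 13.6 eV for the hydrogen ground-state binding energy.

E_n = −13.6 Z²/n² = −340.0/n² eV for Z = 5.
E_1 = −340.0/1 = −340 eV, so ionization (to E = 0) requires 340 eV.

340 eV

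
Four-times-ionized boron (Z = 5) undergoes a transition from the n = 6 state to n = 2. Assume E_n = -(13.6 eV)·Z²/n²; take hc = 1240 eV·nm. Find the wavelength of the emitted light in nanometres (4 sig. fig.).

For Z = 5 the level energies scale as Z², so the effective Rydberg energy is 13.6 × 25 = 340.0 eV.
ΔE = 340.0 × (1/2² − 1/6²) = 340.0 × 0.2222 = 75.56 eV.
λ = hc/ΔE = 1240 / 75.56 = 16.41 nm.

16.41 nm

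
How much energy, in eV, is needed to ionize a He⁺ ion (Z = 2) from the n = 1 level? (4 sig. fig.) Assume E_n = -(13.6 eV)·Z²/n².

54.40 eV

E_n = −13.6 Z²/n² = −54.40/n² eV for Z = 2.
E_1 = −54.40/1 = −54.40 eV, so ionization (to E = 0) requires 54.40 eV.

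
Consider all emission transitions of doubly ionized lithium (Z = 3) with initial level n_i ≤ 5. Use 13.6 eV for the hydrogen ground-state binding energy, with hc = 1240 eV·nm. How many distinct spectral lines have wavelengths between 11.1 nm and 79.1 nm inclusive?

Enumerate all n_i → n_f pairs with 1 ≤ n_f < n_i ≤ 5 and compute λ = 1240 / [13.6·9·(1/n_f² − 1/n_i²)].
Lines falling in [11.1, 79.1] nm: 3→1 (11.40 nm), 2→1 (13.51 nm), 5→2 (48.24 nm), 4→2 (54.03 nm), 3→2 (72.94 nm).

5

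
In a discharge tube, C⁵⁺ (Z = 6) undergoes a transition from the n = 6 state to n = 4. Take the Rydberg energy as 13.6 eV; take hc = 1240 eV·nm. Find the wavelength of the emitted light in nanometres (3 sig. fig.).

For Z = 6 the level energies scale as Z², so the effective Rydberg energy is 13.6 × 36 = 489.6 eV.
ΔE = 489.6 × (1/4² − 1/6²) = 489.6 × 0.03472 = 17.00 eV.
λ = hc/ΔE = 1240 / 17.00 = 72.9 nm.

72.9 nm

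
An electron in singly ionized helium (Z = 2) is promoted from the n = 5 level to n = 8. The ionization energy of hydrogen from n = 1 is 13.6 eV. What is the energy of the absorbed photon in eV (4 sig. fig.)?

1.326 eV

The Bohr energies scale as Z², so for Z = 2: E_n = −54.40/n² eV.
E_8 = −54.40/64 = −0.8500 eV and E_5 = −54.40/25 = −2.176 eV.
The photon energy is |E_8 − E_5| = 1.326 eV.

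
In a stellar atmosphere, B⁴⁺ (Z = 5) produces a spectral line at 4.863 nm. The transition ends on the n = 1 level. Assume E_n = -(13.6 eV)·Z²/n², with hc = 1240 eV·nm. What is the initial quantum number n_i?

The photon energy is ΔE = hc/λ = 1240 / 4.863 = 255.0 eV.
With Z = 5, ΔE = 340.0 × (1/n_f² − 1/n_i²), so 1/n_f² − 1/n_i² = 0.7500.
With n_f = 1: 1/n_i² = 1/1 − 0.7500 = 0.2500, so n_i ≈ 2.00.

n_i = 2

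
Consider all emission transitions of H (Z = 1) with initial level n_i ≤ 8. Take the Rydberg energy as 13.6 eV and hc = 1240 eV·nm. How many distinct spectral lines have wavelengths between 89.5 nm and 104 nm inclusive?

Enumerate all n_i → n_f pairs with 1 ≤ n_f < n_i ≤ 8 and compute λ = 1240 / [13.6·1·(1/n_f² − 1/n_i²)].
Lines falling in [89.5, 104] nm: 8→1 (92.62 nm), 7→1 (93.08 nm), 6→1 (93.78 nm), 5→1 (94.98 nm), 4→1 (97.25 nm), 3→1 (102.6 nm).

6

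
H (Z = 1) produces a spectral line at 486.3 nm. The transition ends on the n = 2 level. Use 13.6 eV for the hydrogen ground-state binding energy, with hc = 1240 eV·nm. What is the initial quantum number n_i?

n_i = 4

The photon energy is ΔE = hc/λ = 1240 / 486.3 = 2.550 eV.
With Z = 1, ΔE = 13.60 × (1/n_f² − 1/n_i²), so 1/n_f² − 1/n_i² = 0.1875.
With n_f = 2: 1/n_i² = 1/4 − 0.1875 = 0.06251, so n_i ≈ 4.00.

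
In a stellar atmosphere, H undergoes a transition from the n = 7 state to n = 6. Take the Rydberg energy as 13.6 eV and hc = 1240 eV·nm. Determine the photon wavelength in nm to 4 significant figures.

12370 nm

ΔE = 13.60 × (1/6² − 1/7²) = 13.60 × 0.007370 = 0.1002 eV.
λ = hc/ΔE = 1240 / 0.1002 = 12370 nm.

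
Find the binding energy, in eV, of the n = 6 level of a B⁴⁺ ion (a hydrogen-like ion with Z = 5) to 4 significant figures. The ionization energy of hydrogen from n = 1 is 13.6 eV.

9.444 eV

E_n = −13.6 Z²/n² = −340.0/n² eV for Z = 5.
E_6 = −340.0/36 = −9.444 eV, so ionization (to E = 0) requires 9.444 eV.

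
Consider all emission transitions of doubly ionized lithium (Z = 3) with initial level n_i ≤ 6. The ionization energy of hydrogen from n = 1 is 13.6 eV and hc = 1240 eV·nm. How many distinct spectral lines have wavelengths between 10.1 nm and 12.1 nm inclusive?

Enumerate all n_i → n_f pairs with 1 ≤ n_f < n_i ≤ 6 and compute λ = 1240 / [13.6·9·(1/n_f² − 1/n_i²)].
Lines falling in [10.1, 12.1] nm: 6→1 (10.42 nm), 5→1 (10.55 nm), 4→1 (10.81 nm), 3→1 (11.40 nm).

4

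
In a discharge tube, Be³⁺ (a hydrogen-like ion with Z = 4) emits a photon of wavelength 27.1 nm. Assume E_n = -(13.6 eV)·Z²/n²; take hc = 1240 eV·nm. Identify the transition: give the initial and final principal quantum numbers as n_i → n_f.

The photon energy is ΔE = hc/λ = 1240 / 27.1 = 45.76 eV.
With Z = 4, ΔE = 217.6 × (1/n_f² − 1/n_i²), so 1/n_f² − 1/n_i² = 0.2103.
Trying n_f = 2 gives 1/n_i² = 0.03972, i.e. n_i ≈ 5; this pair matches.

n_i = 5, n_f = 2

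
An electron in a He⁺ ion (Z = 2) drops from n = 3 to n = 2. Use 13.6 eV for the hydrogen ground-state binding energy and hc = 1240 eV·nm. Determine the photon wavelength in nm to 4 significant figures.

For Z = 2 the level energies scale as Z², so the effective Rydberg energy is 13.6 × 4 = 54.40 eV.
ΔE = 54.40 × (1/2² − 1/3²) = 54.40 × 0.1389 = 7.556 eV.
λ = hc/ΔE = 1240 / 7.556 = 164.1 nm.

164.1 nm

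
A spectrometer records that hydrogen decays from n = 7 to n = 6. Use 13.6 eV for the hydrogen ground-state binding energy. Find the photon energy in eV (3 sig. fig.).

0.100 eV

E_7 = −13.60/49 = −0.2776 eV and E_6 = −13.60/36 = −0.3778 eV.
The photon energy is |E_7 − E_6| = 0.100 eV.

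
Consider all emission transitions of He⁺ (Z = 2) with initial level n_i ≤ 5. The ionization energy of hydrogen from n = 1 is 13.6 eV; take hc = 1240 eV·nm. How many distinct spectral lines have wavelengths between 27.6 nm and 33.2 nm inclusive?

Enumerate all n_i → n_f pairs with 1 ≤ n_f < n_i ≤ 5 and compute λ = 1240 / [13.6·4·(1/n_f² − 1/n_i²)].
Lines falling in [27.6, 33.2] nm: 2→1 (30.39 nm).

1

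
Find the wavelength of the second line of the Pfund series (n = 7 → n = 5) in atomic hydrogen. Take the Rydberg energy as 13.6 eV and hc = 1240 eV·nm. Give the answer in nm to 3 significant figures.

The Pfund series terminates on n_f = 5; the second line has n_i = 5+2 = 7.
ΔE = 13.60 × (1/5² − 1/7²) = 0.2664 eV.
λ = 1240 / 0.2664 = 4650 nm.

4650 nm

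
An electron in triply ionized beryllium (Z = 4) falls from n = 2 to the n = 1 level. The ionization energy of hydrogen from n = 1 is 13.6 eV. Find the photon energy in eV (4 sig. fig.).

The Bohr energies scale as Z², so for Z = 4: E_n = −217.6/n² eV.
E_2 = −217.6/4 = −54.40 eV and E_1 = −217.6/1 = −217.6 eV.
The photon energy is |E_2 − E_1| = 163.2 eV.

163.2 eV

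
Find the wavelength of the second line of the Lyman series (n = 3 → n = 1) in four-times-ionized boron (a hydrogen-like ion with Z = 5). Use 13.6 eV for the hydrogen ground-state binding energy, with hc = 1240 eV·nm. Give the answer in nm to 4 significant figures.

The Lyman series terminates on n_f = 1; the second line has n_i = 1+2 = 3.
ΔE = 340.0 × (1/1² − 1/3²) = 302.2 eV.
λ = 1240 / 302.2 = 4.103 nm.

4.103 nm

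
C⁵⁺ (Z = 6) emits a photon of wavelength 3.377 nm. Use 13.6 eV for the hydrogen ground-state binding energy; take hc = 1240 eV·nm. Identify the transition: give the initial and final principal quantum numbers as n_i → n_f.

The photon energy is ΔE = hc/λ = 1240 / 3.377 = 367.2 eV.
With Z = 6, ΔE = 489.6 × (1/n_f² − 1/n_i²), so 1/n_f² − 1/n_i² = 0.7500.
Trying n_f = 1 gives 1/n_i² = 0.2500, i.e. n_i ≈ 2; this pair matches.

n_i = 2, n_f = 1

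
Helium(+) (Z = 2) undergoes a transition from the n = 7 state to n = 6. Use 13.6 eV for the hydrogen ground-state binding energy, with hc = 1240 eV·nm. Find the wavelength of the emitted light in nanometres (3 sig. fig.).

For Z = 2 the level energies scale as Z², so the effective Rydberg energy is 13.6 × 4 = 54.40 eV.
ΔE = 54.40 × (1/6² − 1/7²) = 54.40 × 0.007370 = 0.4009 eV.
λ = hc/ΔE = 1240 / 0.4009 = 3090 nm.

3090 nm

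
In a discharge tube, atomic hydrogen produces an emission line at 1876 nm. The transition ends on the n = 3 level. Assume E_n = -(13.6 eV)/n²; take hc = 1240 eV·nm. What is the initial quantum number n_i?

The photon energy is ΔE = hc/λ = 1240 / 1876 = 0.6610 eV.
With Z = 1, ΔE = 13.60 × (1/n_f² − 1/n_i²), so 1/n_f² − 1/n_i² = 0.04860.
With n_f = 3: 1/n_i² = 1/9 − 0.04860 = 0.06251, so n_i ≈ 4.00.

n_i = 4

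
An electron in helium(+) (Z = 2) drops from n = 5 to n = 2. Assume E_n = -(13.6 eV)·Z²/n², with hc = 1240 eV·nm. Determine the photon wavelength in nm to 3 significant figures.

109 nm

For Z = 2 the level energies scale as Z², so the effective Rydberg energy is 13.6 × 4 = 54.40 eV.
ΔE = 54.40 × (1/2² − 1/5²) = 54.40 × 0.2100 = 11.42 eV.
λ = hc/ΔE = 1240 / 11.42 = 109 nm.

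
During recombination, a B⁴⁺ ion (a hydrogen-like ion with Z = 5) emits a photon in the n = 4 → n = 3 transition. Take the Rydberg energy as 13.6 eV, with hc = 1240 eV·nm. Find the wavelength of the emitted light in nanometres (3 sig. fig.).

For Z = 5 the level energies scale as Z², so the effective Rydberg energy is 13.6 × 25 = 340.0 eV.
ΔE = 340.0 × (1/3² − 1/4²) = 340.0 × 0.04861 = 16.53 eV.
λ = hc/ΔE = 1240 / 16.53 = 75.0 nm.

75.0 nm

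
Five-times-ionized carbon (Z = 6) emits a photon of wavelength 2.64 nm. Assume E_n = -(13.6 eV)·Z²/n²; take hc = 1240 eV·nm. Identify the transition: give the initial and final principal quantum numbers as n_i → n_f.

The photon energy is ΔE = hc/λ = 1240 / 2.64 = 469.7 eV.
With Z = 6, ΔE = 489.6 × (1/n_f² − 1/n_i²), so 1/n_f² − 1/n_i² = 0.9593.
Trying n_f = 1 gives 1/n_i² = 0.04065, i.e. n_i ≈ 5; this pair matches.

n_i = 5, n_f = 1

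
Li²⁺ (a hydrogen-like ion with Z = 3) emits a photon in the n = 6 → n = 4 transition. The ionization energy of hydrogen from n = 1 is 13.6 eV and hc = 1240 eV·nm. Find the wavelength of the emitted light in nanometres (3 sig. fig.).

For Z = 3 the level energies scale as Z², so the effective Rydberg energy is 13.6 × 9 = 122.4 eV.
ΔE = 122.4 × (1/4² − 1/6²) = 122.4 × 0.03472 = 4.250 eV.
λ = hc/ΔE = 1240 / 4.250 = 292 nm.

292 nm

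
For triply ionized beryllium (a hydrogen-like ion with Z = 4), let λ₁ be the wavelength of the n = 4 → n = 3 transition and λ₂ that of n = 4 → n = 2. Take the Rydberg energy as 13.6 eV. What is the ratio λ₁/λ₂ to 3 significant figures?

λ ∝ 1/ΔE ∝ 1/(1/n_f² − 1/n_i²), and the Z² and hc factors cancel in the ratio.
λ₁/λ₂ = (1/2² − 1/4²)/(1/3² − 1/4²) = 0.1875/0.04861 = 3.86.

3.86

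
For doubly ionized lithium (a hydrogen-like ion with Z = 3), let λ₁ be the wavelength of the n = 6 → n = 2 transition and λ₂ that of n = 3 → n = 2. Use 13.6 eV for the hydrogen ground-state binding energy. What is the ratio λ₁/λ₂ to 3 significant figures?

0.625

λ ∝ 1/ΔE ∝ 1/(1/n_f² − 1/n_i²), and the Z² and hc factors cancel in the ratio.
λ₁/λ₂ = (1/2² − 1/3²)/(1/2² − 1/6²) = 0.1389/0.2222 = 0.625.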